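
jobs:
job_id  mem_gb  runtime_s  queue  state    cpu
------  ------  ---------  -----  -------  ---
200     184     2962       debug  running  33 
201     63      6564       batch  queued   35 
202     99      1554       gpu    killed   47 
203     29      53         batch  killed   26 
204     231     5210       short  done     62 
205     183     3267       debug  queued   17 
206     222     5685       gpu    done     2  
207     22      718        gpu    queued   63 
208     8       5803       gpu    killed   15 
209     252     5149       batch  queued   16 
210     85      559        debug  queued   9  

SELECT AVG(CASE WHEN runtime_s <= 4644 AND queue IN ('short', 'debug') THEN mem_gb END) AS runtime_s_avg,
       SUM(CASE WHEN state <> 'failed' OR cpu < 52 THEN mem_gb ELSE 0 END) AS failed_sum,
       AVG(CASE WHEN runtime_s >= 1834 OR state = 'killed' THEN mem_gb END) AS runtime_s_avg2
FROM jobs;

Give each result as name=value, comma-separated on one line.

[runtime_s_avg: runtime_s <= 4644 AND queue IN ('short', 'debug')]
job_id=200: ✓ → 184
job_id=201: ✗
job_id=202: ✗
job_id=203: ✗
job_id=204: ✗
job_id=205: ✓ → 183
job_id=206: ✗
job_id=207: ✗
job_id=208: ✗
job_id=209: ✗
job_id=210: ✓ → 85
runtime_s_avg = (184 + 183 + 85) / 3 = 150.6666666667
—
[failed_sum: state <> 'failed' OR cpu < 52]
job_id=200: ✓ → 184
job_id=201: ✓ → 63
job_id=202: ✓ → 99
job_id=203: ✓ → 29
job_id=204: ✓ → 231
job_id=205: ✓ → 183
job_id=206: ✓ → 222
job_id=207: ✓ → 22
job_id=208: ✓ → 8
job_id=209: ✓ → 252
job_id=210: ✓ → 85
failed_sum = 184 + 63 + 99 + 29 + 231 + 183 + 222 + 22 + 8 + 252 + 85 = 1378
—
[runtime_s_avg2: runtime_s >= 1834 OR state = 'killed']
job_id=200: ✓ → 184
job_id=201: ✓ → 63
job_id=202: ✓ → 99
job_id=203: ✓ → 29
job_id=204: ✓ → 231
job_id=205: ✓ → 183
job_id=206: ✓ → 222
job_id=207: ✗
job_id=208: ✓ → 8
job_id=209: ✓ → 252
job_id=210: ✗
runtime_s_avg2 = (184 + 63 + 99 + 29 + 231 + 183 + 222 + 8 + 252) / 9 = 141.2222222222

runtime_s_avg=150.6666666667, failed_sum=1378, runtime_s_avg2=141.2222222222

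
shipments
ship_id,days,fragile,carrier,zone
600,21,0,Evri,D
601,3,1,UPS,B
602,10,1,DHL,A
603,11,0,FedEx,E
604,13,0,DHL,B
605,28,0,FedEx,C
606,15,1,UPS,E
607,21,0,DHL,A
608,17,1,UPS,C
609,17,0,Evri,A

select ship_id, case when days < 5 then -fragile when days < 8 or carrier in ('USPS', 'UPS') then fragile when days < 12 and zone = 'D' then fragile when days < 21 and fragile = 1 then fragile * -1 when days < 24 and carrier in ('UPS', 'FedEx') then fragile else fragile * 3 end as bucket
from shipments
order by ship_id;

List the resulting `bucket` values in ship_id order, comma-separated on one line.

ship_id=600: ELSE → 0
ship_id=601: days < 5 → -1
ship_id=602: days < 21 and fragile = 1 → -1
ship_id=603: days < 24 and carrier in ('UPS', 'FedEx') → 0
ship_id=604: ELSE → 0
ship_id=605: ELSE → 0
ship_id=606: days < 8 or carrier in ('USPS', 'UPS') → 1
ship_id=607: ELSE → 0
ship_id=608: days < 8 or carrier in ('USPS', 'UPS') → 1
ship_id=609: ELSE → 0

0, -1, -1, 0, 0, 0, 1, 0, 1, 0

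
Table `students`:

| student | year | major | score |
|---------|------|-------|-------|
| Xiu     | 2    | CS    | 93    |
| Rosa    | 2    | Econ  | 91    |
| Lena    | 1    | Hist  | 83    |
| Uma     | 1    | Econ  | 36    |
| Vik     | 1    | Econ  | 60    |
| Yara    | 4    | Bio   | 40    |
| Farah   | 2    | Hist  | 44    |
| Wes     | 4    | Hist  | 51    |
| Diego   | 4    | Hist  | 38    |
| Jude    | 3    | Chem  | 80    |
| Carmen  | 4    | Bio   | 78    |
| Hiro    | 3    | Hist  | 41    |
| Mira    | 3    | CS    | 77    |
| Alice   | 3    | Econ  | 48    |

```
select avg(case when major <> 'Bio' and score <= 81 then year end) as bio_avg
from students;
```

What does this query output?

2.6666666667

student=Xiu: ✗
student=Rosa: ✗
student=Lena: ✗
student=Uma: ✓ → 1
student=Vik: ✓ → 1
student=Yara: ✗
student=Farah: ✓ → 2
student=Wes: ✓ → 4
student=Diego: ✓ → 4
student=Jude: ✓ → 3
student=Carmen: ✗
student=Hiro: ✓ → 3
student=Mira: ✓ → 3
student=Alice: ✓ → 3
bio_avg = (1 + 1 + 2 + 4 + 4 + 3 + 3 + 3 + 3) / 9 = 2.6666666667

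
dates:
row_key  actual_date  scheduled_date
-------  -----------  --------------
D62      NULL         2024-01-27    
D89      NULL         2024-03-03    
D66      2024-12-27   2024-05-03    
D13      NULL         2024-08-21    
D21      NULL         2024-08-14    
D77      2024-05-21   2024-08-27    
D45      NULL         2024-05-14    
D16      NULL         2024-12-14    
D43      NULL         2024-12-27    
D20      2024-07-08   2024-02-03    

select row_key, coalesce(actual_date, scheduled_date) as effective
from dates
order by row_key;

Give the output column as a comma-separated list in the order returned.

2024-08-21, 2024-12-14, 2024-07-08, 2024-08-14, 2024-12-27, 2024-05-14, 2024-01-27, 2024-12-27, 2024-05-21, 2024-03-03

row_key=D13: actual_date=NULL, scheduled_date=2024-08-21 → 2024-08-21
row_key=D16: actual_date=NULL, scheduled_date=2024-12-14 → 2024-12-14
row_key=D20: actual_date=2024-07-08 → 2024-07-08
row_key=D21: actual_date=NULL, scheduled_date=2024-08-14 → 2024-08-14
row_key=D43: actual_date=NULL, scheduled_date=2024-12-27 → 2024-12-27
row_key=D45: actual_date=NULL, scheduled_date=2024-05-14 → 2024-05-14
row_key=D62: actual_date=NULL, scheduled_date=2024-01-27 → 2024-01-27
row_key=D66: actual_date=2024-12-27 → 2024-12-27
row_key=D77: actual_date=2024-05-21 → 2024-05-21
row_key=D89: actual_date=NULL, scheduled_date=2024-03-03 → 2024-03-03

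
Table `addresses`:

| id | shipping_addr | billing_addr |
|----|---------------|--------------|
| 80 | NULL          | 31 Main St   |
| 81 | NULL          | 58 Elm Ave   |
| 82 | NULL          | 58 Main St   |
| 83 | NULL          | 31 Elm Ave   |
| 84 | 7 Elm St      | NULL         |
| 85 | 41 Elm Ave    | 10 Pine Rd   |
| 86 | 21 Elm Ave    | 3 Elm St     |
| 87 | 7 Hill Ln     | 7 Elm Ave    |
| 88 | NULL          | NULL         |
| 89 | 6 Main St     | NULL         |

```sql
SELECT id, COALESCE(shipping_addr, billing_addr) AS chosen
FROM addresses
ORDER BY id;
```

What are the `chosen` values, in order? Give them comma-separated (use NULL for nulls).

31 Main St, 58 Elm Ave, 58 Main St, 31 Elm Ave, 7 Elm St, 41 Elm Ave, 21 Elm Ave, 7 Hill Ln, NULL, 6 Main St

id=80: shipping_addr=NULL, billing_addr=31 Main St → 31 Main St
id=81: shipping_addr=NULL, billing_addr=58 Elm Ave → 58 Elm Ave
id=82: shipping_addr=NULL, billing_addr=58 Main St → 58 Main St
id=83: shipping_addr=NULL, billing_addr=31 Elm Ave → 31 Elm Ave
id=84: shipping_addr=7 Elm St → 7 Elm St
id=85: shipping_addr=41 Elm Ave → 41 Elm Ave
id=86: shipping_addr=21 Elm Ave → 21 Elm Ave
id=87: shipping_addr=7 Hill Ln → 7 Hill Ln
id=88: shipping_addr=NULL, billing_addr=NULL (all NULL) → NULL
id=89: shipping_addr=6 Main St → 6 Main St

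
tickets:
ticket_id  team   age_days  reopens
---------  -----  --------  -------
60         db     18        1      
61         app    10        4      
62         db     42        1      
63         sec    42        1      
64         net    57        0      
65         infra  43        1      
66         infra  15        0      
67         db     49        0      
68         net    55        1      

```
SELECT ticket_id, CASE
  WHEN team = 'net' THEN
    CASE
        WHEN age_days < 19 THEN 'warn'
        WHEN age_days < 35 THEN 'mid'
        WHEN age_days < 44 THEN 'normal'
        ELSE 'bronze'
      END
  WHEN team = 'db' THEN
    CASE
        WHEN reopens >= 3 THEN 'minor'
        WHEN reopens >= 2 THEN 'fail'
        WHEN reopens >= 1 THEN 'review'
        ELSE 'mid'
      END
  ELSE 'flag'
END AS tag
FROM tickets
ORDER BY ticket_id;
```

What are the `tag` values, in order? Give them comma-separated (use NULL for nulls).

ticket_id=60: team='db' → inner[reopens >= 1] → review
ticket_id=61: team='app' → outer ELSE → flag
ticket_id=62: team='db' → inner[reopens >= 1] → review
ticket_id=63: team='sec' → outer ELSE → flag
ticket_id=64: team='net' → inner[ELSE] → bronze
ticket_id=65: team='infra' → outer ELSE → flag
ticket_id=66: team='infra' → outer ELSE → flag
ticket_id=67: team='db' → inner[ELSE] → mid
ticket_id=68: team='net' → inner[ELSE] → bronze

review, flag, review, flag, bronze, flag, flag, mid, bronze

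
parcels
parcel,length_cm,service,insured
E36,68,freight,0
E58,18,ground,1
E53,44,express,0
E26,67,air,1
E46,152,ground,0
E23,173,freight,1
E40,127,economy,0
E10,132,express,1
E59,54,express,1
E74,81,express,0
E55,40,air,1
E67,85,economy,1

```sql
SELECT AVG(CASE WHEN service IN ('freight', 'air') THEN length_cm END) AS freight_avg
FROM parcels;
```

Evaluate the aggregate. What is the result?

parcel=E36: ✓ → 68
parcel=E58: ✗
parcel=E53: ✗
parcel=E26: ✓ → 67
parcel=E46: ✗
parcel=E23: ✓ → 173
parcel=E40: ✗
parcel=E10: ✗
parcel=E59: ✗
parcel=E74: ✗
parcel=E55: ✓ → 40
parcel=E67: ✗
freight_avg = (68 + 67 + 173 + 40) / 4 = 87

87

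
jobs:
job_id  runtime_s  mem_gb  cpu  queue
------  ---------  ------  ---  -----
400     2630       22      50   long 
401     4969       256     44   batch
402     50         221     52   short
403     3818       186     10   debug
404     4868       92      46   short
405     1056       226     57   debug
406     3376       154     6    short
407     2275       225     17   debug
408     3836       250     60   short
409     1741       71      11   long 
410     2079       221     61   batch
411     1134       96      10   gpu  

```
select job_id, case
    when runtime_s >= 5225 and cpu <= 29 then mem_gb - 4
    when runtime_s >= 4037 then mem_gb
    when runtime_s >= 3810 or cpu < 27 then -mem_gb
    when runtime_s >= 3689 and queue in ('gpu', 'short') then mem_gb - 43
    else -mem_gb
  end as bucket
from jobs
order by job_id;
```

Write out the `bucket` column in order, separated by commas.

job_id=400: ELSE → -22
job_id=401: runtime_s >= 4037 → 256
job_id=402: ELSE → -221
job_id=403: runtime_s >= 3810 or cpu < 27 → -186
job_id=404: runtime_s >= 4037 → 92
job_id=405: ELSE → -226
job_id=406: runtime_s >= 3810 or cpu < 27 → -154
job_id=407: runtime_s >= 3810 or cpu < 27 → -225
job_id=408: runtime_s >= 3810 or cpu < 27 → -250
job_id=409: runtime_s >= 3810 or cpu < 27 → -71
job_id=410: ELSE → -221
job_id=411: runtime_s >= 3810 or cpu < 27 → -96

-22, 256, -221, -186, 92, -226, -154, -225, -250, -71, -221, -96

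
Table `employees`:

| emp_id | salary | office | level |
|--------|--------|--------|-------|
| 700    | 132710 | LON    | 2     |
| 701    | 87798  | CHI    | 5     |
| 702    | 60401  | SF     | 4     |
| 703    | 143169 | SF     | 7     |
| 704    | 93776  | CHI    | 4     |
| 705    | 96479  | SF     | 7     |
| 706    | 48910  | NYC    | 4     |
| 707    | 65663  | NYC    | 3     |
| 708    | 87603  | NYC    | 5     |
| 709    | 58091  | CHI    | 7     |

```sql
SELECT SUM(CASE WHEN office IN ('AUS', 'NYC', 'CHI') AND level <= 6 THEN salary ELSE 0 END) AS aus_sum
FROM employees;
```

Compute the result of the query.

383750

emp_id=700: ✗
emp_id=701: ✓ → 87798
emp_id=702: ✗
emp_id=703: ✗
emp_id=704: ✓ → 93776
emp_id=705: ✗
emp_id=706: ✓ → 48910
emp_id=707: ✓ → 65663
emp_id=708: ✓ → 87603
emp_id=709: ✗
aus_sum = 87798 + 93776 + 48910 + 65663 + 87603 = 383750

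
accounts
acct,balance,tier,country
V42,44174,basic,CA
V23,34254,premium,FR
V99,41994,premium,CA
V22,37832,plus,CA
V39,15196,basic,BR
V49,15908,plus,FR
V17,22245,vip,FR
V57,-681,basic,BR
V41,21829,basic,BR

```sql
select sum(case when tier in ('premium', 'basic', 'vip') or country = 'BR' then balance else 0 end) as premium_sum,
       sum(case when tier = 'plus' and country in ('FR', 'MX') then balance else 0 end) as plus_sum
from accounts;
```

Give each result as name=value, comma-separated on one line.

premium_sum=179011, plus_sum=15908

[premium_sum: tier in ('premium', 'basic', 'vip') or country = 'BR']
acct=V42: ✓ → 44174
acct=V23: ✓ → 34254
acct=V99: ✓ → 41994
acct=V22: ✗
acct=V39: ✓ → 15196
acct=V49: ✗
acct=V17: ✓ → 22245
acct=V57: ✓ → -681
acct=V41: ✓ → 21829
premium_sum = 44174 + 34254 + 41994 + 15196 + 22245 + -681 + 21829 = 179011
—
[plus_sum: tier = 'plus' and country in ('FR', 'MX')]
acct=V42: ✗
acct=V23: ✗
acct=V99: ✗
acct=V22: ✗
acct=V39: ✗
acct=V49: ✓ → 15908
acct=V17: ✗
acct=V57: ✗
acct=V41: ✗
plus_sum = 15908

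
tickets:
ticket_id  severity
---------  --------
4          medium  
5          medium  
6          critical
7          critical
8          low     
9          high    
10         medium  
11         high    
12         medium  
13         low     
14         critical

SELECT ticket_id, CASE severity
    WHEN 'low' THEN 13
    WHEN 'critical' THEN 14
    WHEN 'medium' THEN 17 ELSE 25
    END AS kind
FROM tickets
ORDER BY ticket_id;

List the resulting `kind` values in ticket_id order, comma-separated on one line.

17, 17, 14, 14, 13, 25, 17, 25, 17, 13, 14

ticket_id=4: severity='medium' → 17
ticket_id=5: severity='medium' → 17
ticket_id=6: severity='critical' → 14
ticket_id=7: severity='critical' → 14
ticket_id=8: severity='low' → 13
ticket_id=9: ELSE → 25
ticket_id=10: severity='medium' → 17
ticket_id=11: ELSE → 25
ticket_id=12: severity='medium' → 17
ticket_id=13: severity='low' → 13
ticket_id=14: severity='critical' → 14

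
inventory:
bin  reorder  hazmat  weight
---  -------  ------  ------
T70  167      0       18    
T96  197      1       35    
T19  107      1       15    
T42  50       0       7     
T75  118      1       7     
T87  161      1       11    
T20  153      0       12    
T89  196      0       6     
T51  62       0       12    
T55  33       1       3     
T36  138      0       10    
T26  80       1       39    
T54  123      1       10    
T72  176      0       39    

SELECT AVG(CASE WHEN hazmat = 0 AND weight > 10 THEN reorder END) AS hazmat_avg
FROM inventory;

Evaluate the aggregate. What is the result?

139.5

bin=T70: ✓ → 167
bin=T96: ✗
bin=T19: ✗
bin=T42: ✗
bin=T75: ✗
bin=T87: ✗
bin=T20: ✓ → 153
bin=T89: ✗
bin=T51: ✓ → 62
bin=T55: ✗
bin=T36: ✗
bin=T26: ✗
bin=T54: ✗
bin=T72: ✓ → 176
hazmat_avg = (167 + 153 + 62 + 176) / 4 = 139.5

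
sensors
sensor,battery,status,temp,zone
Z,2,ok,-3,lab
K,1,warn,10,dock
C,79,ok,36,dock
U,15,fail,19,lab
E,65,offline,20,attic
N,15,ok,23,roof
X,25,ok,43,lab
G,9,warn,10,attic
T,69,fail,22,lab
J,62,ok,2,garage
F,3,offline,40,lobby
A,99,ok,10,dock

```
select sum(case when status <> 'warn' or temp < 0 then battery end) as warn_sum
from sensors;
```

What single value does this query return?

434

sensor=Z: ✓ → 2
sensor=K: ✗
sensor=C: ✓ → 79
sensor=U: ✓ → 15
sensor=E: ✓ → 65
sensor=N: ✓ → 15
sensor=X: ✓ → 25
sensor=G: ✗
sensor=T: ✓ → 69
sensor=J: ✓ → 62
sensor=F: ✓ → 3
sensor=A: ✓ → 99
warn_sum = 2 + 79 + 15 + 65 + 15 + 25 + 69 + 62 + 3 + 99 = 434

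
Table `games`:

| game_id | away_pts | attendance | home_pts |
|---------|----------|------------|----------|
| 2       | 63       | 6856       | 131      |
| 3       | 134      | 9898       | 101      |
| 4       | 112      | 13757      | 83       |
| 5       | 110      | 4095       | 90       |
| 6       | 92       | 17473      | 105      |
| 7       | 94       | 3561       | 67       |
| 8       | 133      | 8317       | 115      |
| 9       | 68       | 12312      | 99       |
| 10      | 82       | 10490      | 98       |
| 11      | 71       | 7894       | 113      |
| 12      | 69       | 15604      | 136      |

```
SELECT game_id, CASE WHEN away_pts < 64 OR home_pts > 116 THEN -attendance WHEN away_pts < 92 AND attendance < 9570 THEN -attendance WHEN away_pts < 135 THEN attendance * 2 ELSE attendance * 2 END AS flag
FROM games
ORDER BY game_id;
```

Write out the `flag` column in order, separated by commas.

-6856, 19796, 27514, 8190, 34946, 7122, 16634, 24624, 20980, -7894, -15604

game_id=2: away_pts < 64 OR home_pts > 116 → -6856
game_id=3: away_pts < 135 → 19796
game_id=4: away_pts < 135 → 27514
game_id=5: away_pts < 135 → 8190
game_id=6: away_pts < 135 → 34946
game_id=7: away_pts < 135 → 7122
game_id=8: away_pts < 135 → 16634
game_id=9: away_pts < 135 → 24624
game_id=10: away_pts < 135 → 20980
game_id=11: away_pts < 92 AND attendance < 9570 → -7894
game_id=12: away_pts < 64 OR home_pts > 116 → -15604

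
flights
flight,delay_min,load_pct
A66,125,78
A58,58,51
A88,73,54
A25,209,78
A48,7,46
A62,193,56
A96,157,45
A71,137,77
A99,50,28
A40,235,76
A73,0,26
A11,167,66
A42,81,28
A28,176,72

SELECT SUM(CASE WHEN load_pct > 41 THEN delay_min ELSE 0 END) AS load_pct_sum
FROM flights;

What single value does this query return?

flight=A66: ✓ → 125
flight=A58: ✓ → 58
flight=A88: ✓ → 73
flight=A25: ✓ → 209
flight=A48: ✓ → 7
flight=A62: ✓ → 193
flight=A96: ✓ → 157
flight=A71: ✓ → 137
flight=A99: ✗
flight=A40: ✓ → 235
flight=A73: ✗
flight=A11: ✓ → 167
flight=A42: ✗
flight=A28: ✓ → 176
load_pct_sum = 125 + 58 + 73 + 209 + 7 + 193 + 157 + 137 + 235 + 167 + 176 = 1537

1537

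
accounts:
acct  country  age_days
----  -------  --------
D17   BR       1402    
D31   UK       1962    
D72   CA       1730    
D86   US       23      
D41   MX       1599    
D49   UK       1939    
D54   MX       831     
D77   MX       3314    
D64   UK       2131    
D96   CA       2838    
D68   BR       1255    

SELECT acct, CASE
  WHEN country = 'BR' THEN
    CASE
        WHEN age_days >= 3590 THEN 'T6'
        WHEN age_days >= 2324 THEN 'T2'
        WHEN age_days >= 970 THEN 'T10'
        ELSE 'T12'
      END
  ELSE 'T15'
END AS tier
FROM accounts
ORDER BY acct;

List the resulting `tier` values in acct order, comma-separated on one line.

T10, T15, T15, T15, T15, T15, T10, T15, T15, T15, T15

acct=D17: country='BR' → inner[age_days >= 970] → T10
acct=D31: country='UK' → outer ELSE → T15
acct=D41: country='MX' → outer ELSE → T15
acct=D49: country='UK' → outer ELSE → T15
acct=D54: country='MX' → outer ELSE → T15
acct=D64: country='UK' → outer ELSE → T15
acct=D68: country='BR' → inner[age_days >= 970] → T10
acct=D72: country='CA' → outer ELSE → T15
acct=D77: country='MX' → outer ELSE → T15
acct=D86: country='US' → outer ELSE → T15
acct=D96: country='CA' → outer ELSE → T15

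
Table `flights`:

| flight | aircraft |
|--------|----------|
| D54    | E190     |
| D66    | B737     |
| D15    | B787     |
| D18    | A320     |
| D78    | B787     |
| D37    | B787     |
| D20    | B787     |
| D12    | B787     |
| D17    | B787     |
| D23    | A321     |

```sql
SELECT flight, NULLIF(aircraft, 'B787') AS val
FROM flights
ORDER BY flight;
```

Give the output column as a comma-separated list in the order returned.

NULL, NULL, NULL, A320, NULL, A321, NULL, E190, B737, NULL

flight=D12: aircraft=B787 vs B787: equal → NULL
flight=D15: aircraft=B787 vs B787: equal → NULL
flight=D17: aircraft=B787 vs B787: equal → NULL
flight=D18: aircraft=A320 vs B787: differ → A320
flight=D20: aircraft=B787 vs B787: equal → NULL
flight=D23: aircraft=A321 vs B787: differ → A321
flight=D37: aircraft=B787 vs B787: equal → NULL
flight=D54: aircraft=E190 vs B787: differ → E190
flight=D66: aircraft=B737 vs B787: differ → B737
flight=D78: aircraft=B787 vs B787: equal → NULL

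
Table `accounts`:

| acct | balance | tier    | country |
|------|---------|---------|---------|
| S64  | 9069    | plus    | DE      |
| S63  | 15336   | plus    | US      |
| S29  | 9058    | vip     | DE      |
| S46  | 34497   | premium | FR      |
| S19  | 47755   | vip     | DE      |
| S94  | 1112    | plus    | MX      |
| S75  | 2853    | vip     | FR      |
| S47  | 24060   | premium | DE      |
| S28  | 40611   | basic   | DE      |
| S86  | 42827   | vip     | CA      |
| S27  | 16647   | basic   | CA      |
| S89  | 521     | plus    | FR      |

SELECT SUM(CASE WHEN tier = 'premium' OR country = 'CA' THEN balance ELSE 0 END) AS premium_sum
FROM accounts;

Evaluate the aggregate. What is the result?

118031

acct=S64: ✗
acct=S63: ✗
acct=S29: ✗
acct=S46: ✓ → 34497
acct=S19: ✗
acct=S94: ✗
acct=S75: ✗
acct=S47: ✓ → 24060
acct=S28: ✗
acct=S86: ✓ → 42827
acct=S27: ✓ → 16647
acct=S89: ✗
premium_sum = 34497 + 24060 + 42827 + 16647 = 118031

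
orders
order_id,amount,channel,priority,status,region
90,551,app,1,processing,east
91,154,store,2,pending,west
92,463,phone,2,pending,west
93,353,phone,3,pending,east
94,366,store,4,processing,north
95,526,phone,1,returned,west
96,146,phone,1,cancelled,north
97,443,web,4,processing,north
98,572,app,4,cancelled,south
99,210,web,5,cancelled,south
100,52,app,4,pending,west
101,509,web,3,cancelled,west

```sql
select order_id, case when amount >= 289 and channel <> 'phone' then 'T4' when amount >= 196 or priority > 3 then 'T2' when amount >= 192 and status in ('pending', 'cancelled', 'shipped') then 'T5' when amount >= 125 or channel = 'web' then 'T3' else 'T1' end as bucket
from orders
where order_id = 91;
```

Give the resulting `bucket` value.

T3

order_id = 91: amount=154, channel=store, priority=2, status=pending, region=west.
amount >= 289 and channel <> 'phone' → false
amount >= 196 or priority > 3 → false
amount >= 192 and status in ('pending', 'cancelled', 'shipped') → false
amount >= 125 or channel = 'web' → true → T3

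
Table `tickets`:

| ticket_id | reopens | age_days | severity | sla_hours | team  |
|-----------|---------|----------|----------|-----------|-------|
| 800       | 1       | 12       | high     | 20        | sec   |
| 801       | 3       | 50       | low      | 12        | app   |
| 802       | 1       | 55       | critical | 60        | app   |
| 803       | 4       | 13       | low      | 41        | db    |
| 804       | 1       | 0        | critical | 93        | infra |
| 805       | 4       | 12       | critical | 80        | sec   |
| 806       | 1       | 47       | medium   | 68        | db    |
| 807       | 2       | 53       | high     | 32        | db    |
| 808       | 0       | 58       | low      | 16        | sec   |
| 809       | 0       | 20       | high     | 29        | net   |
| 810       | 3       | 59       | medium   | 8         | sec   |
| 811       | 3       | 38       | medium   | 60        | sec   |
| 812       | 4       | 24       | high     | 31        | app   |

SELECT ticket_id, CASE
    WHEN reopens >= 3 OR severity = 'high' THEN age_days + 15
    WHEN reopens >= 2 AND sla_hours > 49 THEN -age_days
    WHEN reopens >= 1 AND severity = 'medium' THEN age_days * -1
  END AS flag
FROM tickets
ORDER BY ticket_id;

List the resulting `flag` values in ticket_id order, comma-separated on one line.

27, 65, NULL, 28, NULL, 27, -47, 68, NULL, 35, 74, 53, 39

ticket_id=800: reopens >= 3 OR severity = 'high' → 27
ticket_id=801: reopens >= 3 OR severity = 'high' → 65
ticket_id=802: (no match → NULL) → NULL
ticket_id=803: reopens >= 3 OR severity = 'high' → 28
ticket_id=804: (no match → NULL) → NULL
ticket_id=805: reopens >= 3 OR severity = 'high' → 27
ticket_id=806: reopens >= 1 AND severity = 'medium' → -47
ticket_id=807: reopens >= 3 OR severity = 'high' → 68
ticket_id=808: (no match → NULL) → NULL
ticket_id=809: reopens >= 3 OR severity = 'high' → 35
ticket_id=810: reopens >= 3 OR severity = 'high' → 74
ticket_id=811: reopens >= 3 OR severity = 'high' → 53
ticket_id=812: reopens >= 3 OR severity = 'high' → 39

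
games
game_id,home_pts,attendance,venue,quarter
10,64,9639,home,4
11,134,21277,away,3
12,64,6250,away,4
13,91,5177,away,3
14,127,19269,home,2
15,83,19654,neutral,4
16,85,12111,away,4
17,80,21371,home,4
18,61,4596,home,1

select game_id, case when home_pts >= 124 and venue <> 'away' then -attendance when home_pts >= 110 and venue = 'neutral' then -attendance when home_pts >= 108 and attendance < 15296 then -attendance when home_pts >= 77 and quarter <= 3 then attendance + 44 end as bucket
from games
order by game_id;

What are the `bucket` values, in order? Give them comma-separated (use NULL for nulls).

NULL, 21321, NULL, 5221, -19269, NULL, NULL, NULL, NULL

game_id=10: (no match → NULL) → NULL
game_id=11: home_pts >= 77 and quarter <= 3 → 21321
game_id=12: (no match → NULL) → NULL
game_id=13: home_pts >= 77 and quarter <= 3 → 5221
game_id=14: home_pts >= 124 and venue <> 'away' → -19269
game_id=15: (no match → NULL) → NULL
game_id=16: (no match → NULL) → NULL
game_id=17: (no match → NULL) → NULL
game_id=18: (no match → NULL) → NULL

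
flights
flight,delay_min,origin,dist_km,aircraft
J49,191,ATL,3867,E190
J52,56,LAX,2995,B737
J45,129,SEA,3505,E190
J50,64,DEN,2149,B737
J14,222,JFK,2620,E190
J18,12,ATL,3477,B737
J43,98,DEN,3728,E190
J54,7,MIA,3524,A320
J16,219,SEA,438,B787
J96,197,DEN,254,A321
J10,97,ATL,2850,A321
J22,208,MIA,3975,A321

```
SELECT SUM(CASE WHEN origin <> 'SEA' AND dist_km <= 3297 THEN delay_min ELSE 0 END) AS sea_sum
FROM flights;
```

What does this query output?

636

flight=J49: ✗
flight=J52: ✓ → 56
flight=J45: ✗
flight=J50: ✓ → 64
flight=J14: ✓ → 222
flight=J18: ✗
flight=J43: ✗
flight=J54: ✗
flight=J16: ✗
flight=J96: ✓ → 197
flight=J10: ✓ → 97
flight=J22: ✗
sea_sum = 56 + 64 + 222 + 197 + 97 = 636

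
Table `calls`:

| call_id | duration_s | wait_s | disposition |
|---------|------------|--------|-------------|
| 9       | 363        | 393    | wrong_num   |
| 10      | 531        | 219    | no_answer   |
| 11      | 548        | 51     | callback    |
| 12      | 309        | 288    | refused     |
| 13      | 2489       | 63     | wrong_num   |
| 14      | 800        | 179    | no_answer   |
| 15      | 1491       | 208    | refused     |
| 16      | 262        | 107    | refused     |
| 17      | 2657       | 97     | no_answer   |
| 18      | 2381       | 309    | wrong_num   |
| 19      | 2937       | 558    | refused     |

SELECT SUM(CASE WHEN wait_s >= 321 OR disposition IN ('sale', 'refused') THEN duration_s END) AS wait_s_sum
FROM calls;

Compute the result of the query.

5362

call_id=9: ✓ → 363
call_id=10: ✗
call_id=11: ✗
call_id=12: ✓ → 309
call_id=13: ✗
call_id=14: ✗
call_id=15: ✓ → 1491
call_id=16: ✓ → 262
call_id=17: ✗
call_id=18: ✗
call_id=19: ✓ → 2937
wait_s_sum = 363 + 309 + 1491 + 262 + 2937 = 5362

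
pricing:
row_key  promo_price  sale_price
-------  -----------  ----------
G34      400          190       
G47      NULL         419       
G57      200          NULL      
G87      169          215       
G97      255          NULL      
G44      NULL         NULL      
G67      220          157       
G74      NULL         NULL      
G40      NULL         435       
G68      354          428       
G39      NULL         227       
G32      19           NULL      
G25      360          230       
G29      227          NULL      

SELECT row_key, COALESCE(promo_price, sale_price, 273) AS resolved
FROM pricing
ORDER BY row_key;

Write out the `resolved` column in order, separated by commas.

360, 227, 19, 400, 227, 435, 273, 419, 200, 220, 354, 273, 169, 255

row_key=G25: promo_price=360 → 360
row_key=G29: promo_price=227 → 227
row_key=G32: promo_price=19 → 19
row_key=G34: promo_price=400 → 400
row_key=G39: promo_price=NULL, sale_price=227 → 227
row_key=G40: promo_price=NULL, sale_price=435 → 435
row_key=G44: promo_price=NULL, sale_price=NULL, → literal 273 → 273
row_key=G47: promo_price=NULL, sale_price=419 → 419
row_key=G57: promo_price=200 → 200
row_key=G67: promo_price=220 → 220
row_key=G68: promo_price=354 → 354
row_key=G74: promo_price=NULL, sale_price=NULL, → literal 273 → 273
row_key=G87: promo_price=169 → 169
row_key=G97: promo_price=255 → 255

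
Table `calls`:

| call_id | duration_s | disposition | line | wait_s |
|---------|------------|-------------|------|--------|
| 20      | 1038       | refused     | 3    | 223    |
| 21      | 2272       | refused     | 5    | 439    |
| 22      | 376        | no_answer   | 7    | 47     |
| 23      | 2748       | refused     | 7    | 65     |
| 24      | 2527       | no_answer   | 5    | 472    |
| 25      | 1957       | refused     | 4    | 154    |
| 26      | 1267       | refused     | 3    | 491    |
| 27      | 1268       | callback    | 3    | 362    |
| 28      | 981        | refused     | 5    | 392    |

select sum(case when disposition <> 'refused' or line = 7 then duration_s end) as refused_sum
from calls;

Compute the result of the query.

call_id=20: ✗
call_id=21: ✗
call_id=22: ✓ → 376
call_id=23: ✓ → 2748
call_id=24: ✓ → 2527
call_id=25: ✗
call_id=26: ✗
call_id=27: ✓ → 1268
call_id=28: ✗
refused_sum = 376 + 2748 + 2527 + 1268 = 6919

6919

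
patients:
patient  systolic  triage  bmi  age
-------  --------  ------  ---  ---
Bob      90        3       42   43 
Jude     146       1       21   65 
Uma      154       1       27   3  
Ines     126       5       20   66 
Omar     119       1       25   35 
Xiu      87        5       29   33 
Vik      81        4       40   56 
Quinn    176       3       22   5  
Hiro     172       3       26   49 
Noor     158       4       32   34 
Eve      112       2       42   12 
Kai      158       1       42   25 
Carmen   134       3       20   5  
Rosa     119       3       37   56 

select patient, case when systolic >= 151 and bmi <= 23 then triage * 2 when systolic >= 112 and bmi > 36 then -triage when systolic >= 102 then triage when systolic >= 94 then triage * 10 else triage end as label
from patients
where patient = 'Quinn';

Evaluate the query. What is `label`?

patient = Quinn: systolic=176, triage=3, bmi=22, age=5.
systolic >= 151 and bmi <= 23 → true → 6

6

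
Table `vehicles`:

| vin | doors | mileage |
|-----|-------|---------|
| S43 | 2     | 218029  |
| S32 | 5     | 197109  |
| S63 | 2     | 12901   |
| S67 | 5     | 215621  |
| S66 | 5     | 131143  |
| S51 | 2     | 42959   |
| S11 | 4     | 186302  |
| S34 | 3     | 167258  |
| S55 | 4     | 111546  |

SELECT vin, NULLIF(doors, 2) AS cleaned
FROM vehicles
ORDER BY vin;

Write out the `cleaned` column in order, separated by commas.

4, 5, 3, NULL, NULL, 4, NULL, 5, 5

vin=S11: doors=4 vs 2: differ → 4
vin=S32: doors=5 vs 2: differ → 5
vin=S34: doors=3 vs 2: differ → 3
vin=S43: doors=2 vs 2: equal → NULL
vin=S51: doors=2 vs 2: equal → NULL
vin=S55: doors=4 vs 2: differ → 4
vin=S63: doors=2 vs 2: equal → NULL
vin=S66: doors=5 vs 2: differ → 5
vin=S67: doors=5 vs 2: differ → 5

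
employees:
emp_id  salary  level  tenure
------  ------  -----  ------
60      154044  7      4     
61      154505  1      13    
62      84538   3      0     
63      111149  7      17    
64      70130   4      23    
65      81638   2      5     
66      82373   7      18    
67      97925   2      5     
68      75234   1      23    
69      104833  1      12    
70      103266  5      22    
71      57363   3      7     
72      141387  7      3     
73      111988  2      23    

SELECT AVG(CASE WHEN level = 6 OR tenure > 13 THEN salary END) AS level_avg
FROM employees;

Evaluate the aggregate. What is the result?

emp_id=60: ✗
emp_id=61: ✗
emp_id=62: ✗
emp_id=63: ✓ → 111149
emp_id=64: ✓ → 70130
emp_id=65: ✗
emp_id=66: ✓ → 82373
emp_id=67: ✗
emp_id=68: ✓ → 75234
emp_id=69: ✗
emp_id=70: ✓ → 103266
emp_id=71: ✗
emp_id=72: ✗
emp_id=73: ✓ → 111988
level_avg = (111149 + 70130 + 82373 + 75234 + 103266 + 111988) / 6 = 92356.6666666667

92356.6666666667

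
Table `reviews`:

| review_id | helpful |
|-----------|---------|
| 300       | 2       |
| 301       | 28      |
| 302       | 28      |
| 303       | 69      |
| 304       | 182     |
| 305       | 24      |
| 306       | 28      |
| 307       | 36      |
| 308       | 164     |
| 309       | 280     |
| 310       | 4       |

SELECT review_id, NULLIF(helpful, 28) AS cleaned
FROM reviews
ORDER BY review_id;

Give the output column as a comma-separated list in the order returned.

2, NULL, NULL, 69, 182, 24, NULL, 36, 164, 280, 4

review_id=300: helpful=2 vs 28: differ → 2
review_id=301: helpful=28 vs 28: equal → NULL
review_id=302: helpful=28 vs 28: equal → NULL
review_id=303: helpful=69 vs 28: differ → 69
review_id=304: helpful=182 vs 28: differ → 182
review_id=305: helpful=24 vs 28: differ → 24
review_id=306: helpful=28 vs 28: equal → NULL
review_id=307: helpful=36 vs 28: differ → 36
review_id=308: helpful=164 vs 28: differ → 164
review_id=309: helpful=280 vs 28: differ → 280
review_id=310: helpful=4 vs 28: differ → 4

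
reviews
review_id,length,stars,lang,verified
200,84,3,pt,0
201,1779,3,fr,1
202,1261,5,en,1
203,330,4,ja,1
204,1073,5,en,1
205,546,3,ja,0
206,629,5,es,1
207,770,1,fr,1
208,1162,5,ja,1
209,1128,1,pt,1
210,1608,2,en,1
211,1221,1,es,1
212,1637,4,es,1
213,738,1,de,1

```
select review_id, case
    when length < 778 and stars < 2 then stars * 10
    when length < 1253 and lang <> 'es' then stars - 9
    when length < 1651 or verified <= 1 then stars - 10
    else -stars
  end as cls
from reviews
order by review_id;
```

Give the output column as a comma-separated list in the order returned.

-6, -7, -5, -5, -4, -6, -5, 10, -4, -8, -8, -9, -6, 10

review_id=200: length < 1253 and lang <> 'es' → -6
review_id=201: length < 1651 or verified <= 1 → -7
review_id=202: length < 1651 or verified <= 1 → -5
review_id=203: length < 1253 and lang <> 'es' → -5
review_id=204: length < 1253 and lang <> 'es' → -4
review_id=205: length < 1253 and lang <> 'es' → -6
review_id=206: length < 1651 or verified <= 1 → -5
review_id=207: length < 778 and stars < 2 → 10
review_id=208: length < 1253 and lang <> 'es' → -4
review_id=209: length < 1253 and lang <> 'es' → -8
review_id=210: length < 1651 or verified <= 1 → -8
review_id=211: length < 1651 or verified <= 1 → -9
review_id=212: length < 1651 or verified <= 1 → -6
review_id=213: length < 778 and stars < 2 → 10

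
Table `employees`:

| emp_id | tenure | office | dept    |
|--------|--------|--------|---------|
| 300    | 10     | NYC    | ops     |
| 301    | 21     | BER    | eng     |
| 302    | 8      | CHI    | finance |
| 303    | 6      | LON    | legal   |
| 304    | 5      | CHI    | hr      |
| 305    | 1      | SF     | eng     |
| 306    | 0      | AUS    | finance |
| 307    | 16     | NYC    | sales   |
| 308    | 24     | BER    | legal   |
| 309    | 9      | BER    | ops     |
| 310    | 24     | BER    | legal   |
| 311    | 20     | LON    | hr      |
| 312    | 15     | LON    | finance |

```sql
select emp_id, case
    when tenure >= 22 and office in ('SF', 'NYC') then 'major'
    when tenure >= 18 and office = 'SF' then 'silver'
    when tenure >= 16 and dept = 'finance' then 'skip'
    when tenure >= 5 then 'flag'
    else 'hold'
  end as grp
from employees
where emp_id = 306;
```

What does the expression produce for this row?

emp_id = 306: tenure=0, office=AUS, dept=finance.
tenure >= 22 and office in ('SF', 'NYC') → false
tenure >= 18 and office = 'SF' → false
tenure >= 16 and dept = 'finance' → false
tenure >= 5 → false
No prior WHEN matched → ELSE → hold

hold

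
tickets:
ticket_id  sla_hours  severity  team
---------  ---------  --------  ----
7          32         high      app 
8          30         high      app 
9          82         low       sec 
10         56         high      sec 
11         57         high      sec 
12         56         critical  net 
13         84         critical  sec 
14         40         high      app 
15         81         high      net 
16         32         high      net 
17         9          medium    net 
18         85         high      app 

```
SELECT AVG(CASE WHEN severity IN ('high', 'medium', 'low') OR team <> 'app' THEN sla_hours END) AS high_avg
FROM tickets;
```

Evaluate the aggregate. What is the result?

53.6666666667

ticket_id=7: ✓ → 32
ticket_id=8: ✓ → 30
ticket_id=9: ✓ → 82
ticket_id=10: ✓ → 56
ticket_id=11: ✓ → 57
ticket_id=12: ✓ → 56
ticket_id=13: ✓ → 84
ticket_id=14: ✓ → 40
ticket_id=15: ✓ → 81
ticket_id=16: ✓ → 32
ticket_id=17: ✓ → 9
ticket_id=18: ✓ → 85
high_avg = (32 + 30 + 82 + 56 + 57 + 56 + 84 + 40 + 81 + 32 + 9 + 85) / 12 = 53.6666666667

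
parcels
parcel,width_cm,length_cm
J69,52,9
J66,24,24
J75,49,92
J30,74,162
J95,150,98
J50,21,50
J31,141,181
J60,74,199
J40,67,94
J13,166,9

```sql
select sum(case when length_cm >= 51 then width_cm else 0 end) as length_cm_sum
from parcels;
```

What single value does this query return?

555

parcel=J69: ✗
parcel=J66: ✗
parcel=J75: ✓ → 49
parcel=J30: ✓ → 74
parcel=J95: ✓ → 150
parcel=J50: ✗
parcel=J31: ✓ → 141
parcel=J60: ✓ → 74
parcel=J40: ✓ → 67
parcel=J13: ✗
length_cm_sum = 49 + 74 + 150 + 141 + 74 + 67 = 555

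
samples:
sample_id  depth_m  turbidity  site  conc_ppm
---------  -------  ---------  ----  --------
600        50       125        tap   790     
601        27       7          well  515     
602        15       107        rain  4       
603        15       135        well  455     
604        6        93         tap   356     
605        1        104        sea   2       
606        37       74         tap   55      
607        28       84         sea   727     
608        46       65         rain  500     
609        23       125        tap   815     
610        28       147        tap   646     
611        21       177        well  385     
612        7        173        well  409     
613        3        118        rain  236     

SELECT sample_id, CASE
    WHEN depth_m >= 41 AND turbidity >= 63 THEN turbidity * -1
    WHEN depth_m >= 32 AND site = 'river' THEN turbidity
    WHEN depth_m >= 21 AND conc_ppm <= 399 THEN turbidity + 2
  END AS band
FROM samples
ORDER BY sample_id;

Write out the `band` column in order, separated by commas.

-125, NULL, NULL, NULL, NULL, NULL, 76, NULL, -65, NULL, NULL, 179, NULL, NULL

sample_id=600: depth_m >= 41 AND turbidity >= 63 → -125
sample_id=601: (no match → NULL) → NULL
sample_id=602: (no match → NULL) → NULL
sample_id=603: (no match → NULL) → NULL
sample_id=604: (no match → NULL) → NULL
sample_id=605: (no match → NULL) → NULL
sample_id=606: depth_m >= 21 AND conc_ppm <= 399 → 76
sample_id=607: (no match → NULL) → NULL
sample_id=608: depth_m >= 41 AND turbidity >= 63 → -65
sample_id=609: (no match → NULL) → NULL
sample_id=610: (no match → NULL) → NULL
sample_id=611: depth_m >= 21 AND conc_ppm <= 399 → 179
sample_id=612: (no match → NULL) → NULL
sample_id=613: (no match → NULL) → NULL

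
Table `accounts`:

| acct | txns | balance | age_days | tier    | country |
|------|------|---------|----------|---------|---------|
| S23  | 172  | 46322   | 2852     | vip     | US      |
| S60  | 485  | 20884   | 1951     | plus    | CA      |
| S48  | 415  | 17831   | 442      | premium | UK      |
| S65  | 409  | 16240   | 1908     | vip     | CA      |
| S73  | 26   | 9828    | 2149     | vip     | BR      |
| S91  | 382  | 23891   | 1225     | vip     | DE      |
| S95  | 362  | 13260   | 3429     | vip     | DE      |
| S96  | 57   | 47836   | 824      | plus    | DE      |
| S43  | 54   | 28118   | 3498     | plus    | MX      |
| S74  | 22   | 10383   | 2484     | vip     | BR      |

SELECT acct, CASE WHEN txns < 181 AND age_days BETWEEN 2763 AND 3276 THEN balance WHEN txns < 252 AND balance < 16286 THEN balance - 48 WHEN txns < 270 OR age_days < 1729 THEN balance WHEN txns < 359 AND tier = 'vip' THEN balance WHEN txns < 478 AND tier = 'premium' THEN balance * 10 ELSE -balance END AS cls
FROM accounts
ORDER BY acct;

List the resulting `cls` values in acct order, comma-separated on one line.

acct=S23: txns < 181 AND age_days BETWEEN 2763 AND 3276 → 46322
acct=S43: txns < 270 OR age_days < 1729 → 28118
acct=S48: txns < 270 OR age_days < 1729 → 17831
acct=S60: ELSE → -20884
acct=S65: ELSE → -16240
acct=S73: txns < 252 AND balance < 16286 → 9780
acct=S74: txns < 252 AND balance < 16286 → 10335
acct=S91: txns < 270 OR age_days < 1729 → 23891
acct=S95: ELSE → -13260
acct=S96: txns < 270 OR age_days < 1729 → 47836

46322, 28118, 17831, -20884, -16240, 9780, 10335, 23891, -13260, 47836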